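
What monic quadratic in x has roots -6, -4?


p(x) = (x + 6)(x + 4)
Expand: x^2 + 10x + 24


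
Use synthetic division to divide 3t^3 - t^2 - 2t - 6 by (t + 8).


Synthetic division with c = -8. Coefficients: 3, -1, -2, -6
Bring down 3.
  3 * -8 = -24; -24 - 1 = -25
  -25 * -8 = 200; 200 - 2 = 198
  198 * -8 = -1584; -1584 - 6 = -1590
Quotient: 3t^2 - 25t + 198, Remainder: -1590


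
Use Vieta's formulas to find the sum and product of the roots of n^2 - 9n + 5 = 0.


For an^2+bn+c=0: sum = -b/a, product = c/a.
a=1, b=-9, c=5
Sum = -(-9)/1 = 9
Product = (5)/1 = 5


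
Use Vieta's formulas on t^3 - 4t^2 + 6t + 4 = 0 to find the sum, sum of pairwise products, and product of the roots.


Monic cubic t^3+bt^2+ct+d=0: sum=-b, pairwise sum=c, product=-d.
b=-4, c=6, d=4
r1+r2+r3 = 4
r1r2+r1r3+r2r3 = 6
r1r2r3 = -4


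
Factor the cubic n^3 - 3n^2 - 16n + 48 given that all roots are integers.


Try integer roots (divisors of 48). n=-4: p(-4)=0.
Divide out (n + 4): quotient is n^2 - 7n + 12.
Factor the quadratic: (n - 3)(n - 4)
Result: (n + 4)(n - 3)(n - 4)


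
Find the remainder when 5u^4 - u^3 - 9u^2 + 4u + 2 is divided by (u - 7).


By the Remainder Theorem, the remainder equals p(7):
  5*(7)^4 = 12005
  -1*(7)^3 = -343
  -9*(7)^2 = -441
  4*(7)^1 = 28
  constant: 2
Sum: 12005 - 343 - 441 + 28 + 2 = 11251


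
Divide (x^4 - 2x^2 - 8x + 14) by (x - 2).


(x^4 - 2x^2 - 8x + 14) / (x - 2)
Step 1: x^3 * (x - 2) = x^4 - 2x^3; subtract.
Step 2: 2x^2 * (x - 2) = 2x^3 - 4x^2; subtract.
Step 3: 2x * (x - 2) = 2x^2 - 4x; subtract.
Step 4: -4 * (x - 2) = -4x + 8; subtract.
Quotient: x^3 + 2x^2 + 2x - 4, Remainder: 6


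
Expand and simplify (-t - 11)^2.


Expand (-t - 11)^2 by repeated multiplication:
= t^2 + 22t + 121


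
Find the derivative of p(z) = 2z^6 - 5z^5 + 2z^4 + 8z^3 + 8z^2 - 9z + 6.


Apply the power rule term by term:
  d/dz(2z^6) = 12z^5
  d/dz(-5z^5) = -25z^4
  d/dz(2z^4) = 8z^3
  d/dz(8z^3) = 24z^2
  d/dz(8z^2) = 16z
  d/dz(-9z) = -9
  d/dz(6) = 0
p'(z) = 12z^5 - 25z^4 + 8z^3 + 24z^2 + 16z - 9


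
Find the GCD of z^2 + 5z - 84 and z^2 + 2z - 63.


Factor each:
  z^2 + 5z - 84 = (z - 7)(z + 12)
  z^2 + 2z - 63 = (z - 7)(z + 9)
Common monic factor: z - 7


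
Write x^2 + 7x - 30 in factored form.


Roots satisfy r1 + r2 = -b/a = -7 and r1*r2 = c/a = -30.
So r1 = 3, r2 = -10.
x^2 + 7x - 30 = (x - r1)(x - r2) = (x - 3)(x + 10)


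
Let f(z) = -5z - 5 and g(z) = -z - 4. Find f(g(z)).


Substitute g(z) into f:
f(g(z)) = -5*(-z - 4) + (-5)
Expand and combine: 5z + 15


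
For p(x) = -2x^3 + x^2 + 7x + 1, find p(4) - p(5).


p(4) = -83
p(5) = -189
p(4) - p(5) = -83 + 189 = 106


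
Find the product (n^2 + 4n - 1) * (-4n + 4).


Distribute each term of the first polynomial:
  (n^2)(-4n + 4) = -4n^3 + 4n^2
  (4n)(-4n + 4) = -16n^2 + 16n
  (-1)(-4n + 4) = 4n - 4
Sum: -4n^3 - 12n^2 + 20n - 4


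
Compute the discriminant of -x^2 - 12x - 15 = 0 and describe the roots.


D = b^2 - 4ac = (-12)^2 - 4(-1)(-15) = 144 - 60 = 84
Since D > 0: two distinct irrational roots


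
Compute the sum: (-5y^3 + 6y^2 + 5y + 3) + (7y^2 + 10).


Align terms by degree and add:
  -5y^3 + 6y^2 + 5y + 3
+ 7y^2 + 10
= -5y^3 + 13y^2 + 5y + 13


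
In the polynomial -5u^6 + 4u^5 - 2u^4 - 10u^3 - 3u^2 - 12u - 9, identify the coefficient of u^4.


Read off the coefficient of u^4: -2


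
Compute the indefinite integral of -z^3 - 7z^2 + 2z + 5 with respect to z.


Reverse power rule on each term:
  ∫ -z^3 dz = -(1/4)z^4
  ∫ -7z^2 dz = -(7/3)z^3
  ∫ 2z dz = z^2
  ∫ 5 dz = 5z
F(z) = -(1/4)z^4 - (7/3)z^3 + z^2 + 5z + C


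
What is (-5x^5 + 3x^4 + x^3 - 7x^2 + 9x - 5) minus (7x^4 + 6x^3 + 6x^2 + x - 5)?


Distribute the minus sign:
  (-5x^5 + 3x^4 + x^3 - 7x^2 + 9x - 5)
- (7x^4 + 6x^3 + 6x^2 + x - 5)
Negate second polynomial: -7x^4 - 6x^3 - 6x^2 - x + 5
Add: -5x^5 - 4x^4 - 5x^3 - 13x^2 + 8x


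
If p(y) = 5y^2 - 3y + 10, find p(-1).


Using direct substitution:
  5 * (-1)^2 = 5
  -3 * (-1)^1 = 3
  constant: 10
Sum = 5 + 3 + 10 = 18


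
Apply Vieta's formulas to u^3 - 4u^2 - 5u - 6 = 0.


Monic cubic u^3+bu^2+cu+d=0: sum=-b, pairwise sum=c, product=-d.
b=-4, c=-5, d=-6
r1+r2+r3 = 4
r1r2+r1r3+r2r3 = -5
r1r2r3 = 6


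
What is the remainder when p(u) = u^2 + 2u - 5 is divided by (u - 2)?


By the Remainder Theorem, the remainder equals p(2):
  1*(2)^2 = 4
  2*(2)^1 = 4
  constant: -5
Sum: 4 + 4 - 5 = 3


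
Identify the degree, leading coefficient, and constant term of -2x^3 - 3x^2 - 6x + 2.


Highest power of x is 3, with coefficient -2. Constant term is 2.
Degree = 3, leading coefficient = -2, constant term = 2


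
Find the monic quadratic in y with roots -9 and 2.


p(y) = (y + 9)(y - 2)
Expand: y^2 + 7y - 18


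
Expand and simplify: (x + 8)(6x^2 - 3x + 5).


Distribute each term of the first polynomial:
  (x)(6x^2 - 3x + 5) = 6x^3 - 3x^2 + 5x
  (8)(6x^2 - 3x + 5) = 48x^2 - 24x + 40
Sum: 6x^3 + 45x^2 - 19x + 40


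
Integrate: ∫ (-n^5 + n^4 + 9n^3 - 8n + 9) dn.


Reverse power rule on each term:
  ∫ -n^5 dn = -(1/6)n^6
  ∫ n^4 dn = (1/5)n^5
  ∫ 9n^3 dn = (9/4)n^4
  ∫ -8n dn = -4n^2
  ∫ 9 dn = 9n
F(n) = -(1/6)n^6 + (1/5)n^5 + (9/4)n^4 - 4n^2 + 9n + C


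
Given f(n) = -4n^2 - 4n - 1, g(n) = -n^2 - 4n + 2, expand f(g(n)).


Substitute g(n) into f:
f(g(n)) = -4*(-n^2 - 4n + 2)^2 + (-4)*(-n^2 - 4n + 2) + (-1)
(-n^2 - 4n + 2)^2 = n^4 + 8n^3 + 12n^2 - 16n + 4
Expand and combine: -4n^4 - 32n^3 - 44n^2 + 80n - 25


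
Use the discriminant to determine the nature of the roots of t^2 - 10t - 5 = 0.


D = b^2 - 4ac = (-10)^2 - 4(1)(-5) = 100 + 20 = 120
Since D > 0: two distinct irrational roots


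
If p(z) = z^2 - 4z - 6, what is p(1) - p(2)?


p(1) = -9
p(2) = -10
p(1) - p(2) = -9 + 10 = 1


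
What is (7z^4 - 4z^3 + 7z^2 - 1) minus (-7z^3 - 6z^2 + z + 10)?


Distribute the minus sign:
  (7z^4 - 4z^3 + 7z^2 - 1)
- (-7z^3 - 6z^2 + z + 10)
Negate second polynomial: 7z^3 + 6z^2 - z - 10
Add: 7z^4 + 3z^3 + 13z^2 - z - 11


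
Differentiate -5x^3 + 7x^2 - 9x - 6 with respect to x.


Apply the power rule term by term:
  d/dx(-5x^3) = -15x^2
  d/dx(7x^2) = 14x
  d/dx(-9x) = -9
  d/dx(-6) = 0
p'(x) = -15x^2 + 14x - 9


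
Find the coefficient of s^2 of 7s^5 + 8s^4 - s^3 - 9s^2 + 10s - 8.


Read off the coefficient of s^2: -9


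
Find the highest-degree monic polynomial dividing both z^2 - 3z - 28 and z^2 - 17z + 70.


Factor each:
  z^2 - 3z - 28 = (z - 7)(z + 4)
  z^2 - 17z + 70 = (z - 7)(z - 10)
Common monic factor: z - 7


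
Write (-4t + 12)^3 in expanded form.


Expand (-4t + 12)^3 by repeated multiplication:
  (-4t + 12)^2 = 16t^2 - 96t + 144
= -64t^3 + 576t^2 - 1728t + 1728


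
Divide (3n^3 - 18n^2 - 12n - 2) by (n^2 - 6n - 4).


(3n^3 - 18n^2 - 12n - 2) / (n^2 - 6n - 4)
Step 1: 3n * (n^2 - 6n - 4) = 3n^3 - 18n^2 - 12n; subtract.
Step 2: 0 * (n^2 - 6n - 4) = 0; subtract.
Quotient: 3n, Remainder: -2


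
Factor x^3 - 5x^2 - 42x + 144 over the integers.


Try integer roots (divisors of 144). x=-6: p(-6)=0.
Divide out (x + 6): quotient is x^2 - 11x + 24.
Factor the quadratic: (x - 8)(x - 3)
Result: (x + 6)(x - 8)(x - 3)


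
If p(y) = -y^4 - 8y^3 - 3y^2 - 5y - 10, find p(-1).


Using direct substitution:
  -1 * (-1)^4 = -1
  -8 * (-1)^3 = 8
  -3 * (-1)^2 = -3
  -5 * (-1)^1 = 5
  constant: -10
Sum = -1 + 8 - 3 + 5 - 10 = -1


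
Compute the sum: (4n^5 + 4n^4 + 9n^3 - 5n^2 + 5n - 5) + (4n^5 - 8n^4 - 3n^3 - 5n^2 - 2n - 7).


Align terms by degree and add:
  4n^5 + 4n^4 + 9n^3 - 5n^2 + 5n - 5
+ 4n^5 - 8n^4 - 3n^3 - 5n^2 - 2n - 7
= 8n^5 - 4n^4 + 6n^3 - 10n^2 + 3n - 12


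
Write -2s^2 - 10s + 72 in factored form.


Roots satisfy r1 + r2 = -b/a = -5 and r1*r2 = c/a = -36.
So r1 = 4, r2 = -9.
-2s^2 - 10s + 72 = -2(s - r1)(s - r2) = -2(s - 4)(s + 9)


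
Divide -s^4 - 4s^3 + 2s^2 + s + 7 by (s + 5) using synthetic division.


Synthetic division with c = -5. Coefficients: -1, -4, 2, 1, 7
Bring down -1.
  -1 * -5 = 5; 5 - 4 = 1
  1 * -5 = -5; -5 + 2 = -3
  -3 * -5 = 15; 15 + 1 = 16
  16 * -5 = -80; -80 + 7 = -73
Quotient: -s^3 + s^2 - 3s + 16, Remainder: -73


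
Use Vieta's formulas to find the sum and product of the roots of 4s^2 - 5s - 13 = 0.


For as^2+bs+c=0: sum = -b/a, product = c/a.
a=4, b=-5, c=-13
Sum = -(-5)/4 = 5/4
Product = (-13)/4 = -13/4


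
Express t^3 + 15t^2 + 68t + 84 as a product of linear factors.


Try integer roots (divisors of 84). t=-6: p(-6)=0.
Divide out (t + 6): quotient is t^2 + 9t + 14.
Factor the quadratic: (t + 7)(t + 2)
Result: (t + 6)(t + 7)(t + 2)


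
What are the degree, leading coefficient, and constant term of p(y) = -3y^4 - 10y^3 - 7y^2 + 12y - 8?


Highest power of y is 4, with coefficient -3. Constant term is -8.
Degree = 4, leading coefficient = -3, constant term = -8


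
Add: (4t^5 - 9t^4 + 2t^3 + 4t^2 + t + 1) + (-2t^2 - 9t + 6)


Align terms by degree and add:
  4t^5 - 9t^4 + 2t^3 + 4t^2 + t + 1
  -2t^2 - 9t + 6
= 4t^5 - 9t^4 + 2t^3 + 2t^2 - 8t + 7


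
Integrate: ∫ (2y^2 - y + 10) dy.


Reverse power rule on each term:
  ∫ 2y^2 dy = (2/3)y^3
  ∫ -y dy = -(1/2)y^2
  ∫ 10 dy = 10y
F(y) = (2/3)y^3 - (1/2)y^2 + 10y + C


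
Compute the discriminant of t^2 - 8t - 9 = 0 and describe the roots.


D = b^2 - 4ac = (-8)^2 - 4(1)(-9) = 64 + 36 = 100
Since D > 0: two distinct rational roots


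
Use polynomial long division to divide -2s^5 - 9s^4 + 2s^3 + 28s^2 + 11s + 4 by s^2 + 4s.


(-2s^5 - 9s^4 + 2s^3 + 28s^2 + 11s + 4) / (s^2 + 4s)
Step 1: -2s^3 * (s^2 + 4s) = -2s^5 - 8s^4; subtract.
Step 2: -s^2 * (s^2 + 4s) = -s^4 - 4s^3; subtract.
Step 3: 6s * (s^2 + 4s) = 6s^3 + 24s^2; subtract.
Step 4: 4 * (s^2 + 4s) = 4s^2 + 16s; subtract.
Quotient: -2s^3 - s^2 + 6s + 4, Remainder: -5s + 4


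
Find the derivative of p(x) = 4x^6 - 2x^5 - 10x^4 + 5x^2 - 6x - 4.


Apply the power rule term by term:
  d/dx(4x^6) = 24x^5
  d/dx(-2x^5) = -10x^4
  d/dx(-10x^4) = -40x^3
  d/dx(5x^2) = 10x
  d/dx(-6x) = -6
  d/dx(-4) = 0
p'(x) = 24x^5 - 10x^4 - 40x^3 + 10x - 6


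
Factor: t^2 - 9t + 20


Roots satisfy r1 + r2 = -b/a = 9 and r1*r2 = c/a = 20.
So r1 = 4, r2 = 5.
t^2 - 9t + 20 = (t - r1)(t - r2) = (t - 4)(t - 5)


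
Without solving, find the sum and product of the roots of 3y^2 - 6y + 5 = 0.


For ay^2+by+c=0: sum = -b/a, product = c/a.
a=3, b=-6, c=5
Sum = -(-6)/3 = 2
Product = (5)/3 = 5/3


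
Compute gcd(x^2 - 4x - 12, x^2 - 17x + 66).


Factor each:
  x^2 - 4x - 12 = (x - 6)(x + 2)
  x^2 - 17x + 66 = (x - 6)(x - 11)
Common monic factor: x - 6


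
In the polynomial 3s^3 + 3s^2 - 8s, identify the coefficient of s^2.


Read off the coefficient of s^2: 3


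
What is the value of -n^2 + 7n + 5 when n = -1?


Using direct substitution:
  -1 * (-1)^2 = -1
  7 * (-1)^1 = -7
  constant: 5
Sum = -1 - 7 + 5 = -3


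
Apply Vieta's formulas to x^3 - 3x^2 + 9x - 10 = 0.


Monic cubic x^3+bx^2+cx+d=0: sum=-b, pairwise sum=c, product=-d.
b=-3, c=9, d=-10
r1+r2+r3 = 3
r1r2+r1r3+r2r3 = 9
r1r2r3 = 10


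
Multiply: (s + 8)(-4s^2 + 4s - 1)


Distribute each term of the first polynomial:
  (s)(-4s^2 + 4s - 1) = -4s^3 + 4s^2 - s
  (8)(-4s^2 + 4s - 1) = -32s^2 + 32s - 8
Sum: -4s^3 - 28s^2 + 31s - 8


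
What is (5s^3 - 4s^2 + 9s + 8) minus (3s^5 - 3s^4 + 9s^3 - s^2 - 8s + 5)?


Distribute the minus sign:
  (5s^3 - 4s^2 + 9s + 8)
- (3s^5 - 3s^4 + 9s^3 - s^2 - 8s + 5)
Negate second polynomial: -3s^5 + 3s^4 - 9s^3 + s^2 + 8s - 5
Add: -3s^5 + 3s^4 - 4s^3 - 3s^2 + 17s + 3


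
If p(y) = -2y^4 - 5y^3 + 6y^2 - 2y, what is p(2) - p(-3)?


p(2) = -52
p(-3) = 33
p(2) - p(-3) = -52 - 33 = -85


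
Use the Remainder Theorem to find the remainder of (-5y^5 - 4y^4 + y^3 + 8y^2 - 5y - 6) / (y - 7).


By the Remainder Theorem, the remainder equals p(7):
  -5*(7)^5 = -84035
  -4*(7)^4 = -9604
  1*(7)^3 = 343
  8*(7)^2 = 392
  -5*(7)^1 = -35
  constant: -6
Sum: -84035 - 9604 + 343 + 392 - 35 - 6 = -92945


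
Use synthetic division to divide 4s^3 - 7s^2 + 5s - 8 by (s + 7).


Synthetic division with c = -7. Coefficients: 4, -7, 5, -8
Bring down 4.
  4 * -7 = -28; -28 - 7 = -35
  -35 * -7 = 245; 245 + 5 = 250
  250 * -7 = -1750; -1750 - 8 = -1758
Quotient: 4s^2 - 35s + 250, Remainder: -1758


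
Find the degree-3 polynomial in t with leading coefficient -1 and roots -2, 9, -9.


p(t) = -(t + 2)(t - 9)(t + 9)
Expand: -t^3 - 2t^2 + 81t + 162


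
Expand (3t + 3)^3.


Expand (3t + 3)^3 by repeated multiplication:
  (3t + 3)^2 = 9t^2 + 18t + 9
= 27t^3 + 81t^2 + 81t + 27


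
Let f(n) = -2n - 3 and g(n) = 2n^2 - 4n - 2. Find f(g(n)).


Substitute g(n) into f:
f(g(n)) = -2*(2n^2 - 4n - 2) + (-3)
Expand and combine: -4n^2 + 8n + 1


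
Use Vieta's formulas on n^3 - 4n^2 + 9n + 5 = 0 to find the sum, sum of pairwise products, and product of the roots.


Monic cubic n^3+bn^2+cn+d=0: sum=-b, pairwise sum=c, product=-d.
b=-4, c=9, d=5
r1+r2+r3 = 4
r1r2+r1r3+r2r3 = 9
r1r2r3 = -5


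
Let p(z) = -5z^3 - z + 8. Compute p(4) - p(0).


p(4) = -316
p(0) = 8
p(4) - p(0) = -316 - 8 = -324


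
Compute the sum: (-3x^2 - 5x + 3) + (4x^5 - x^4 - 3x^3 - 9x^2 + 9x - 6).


Align terms by degree and add:
  -3x^2 - 5x + 3
+ 4x^5 - x^4 - 3x^3 - 9x^2 + 9x - 6
= 4x^5 - x^4 - 3x^3 - 12x^2 + 4x - 3


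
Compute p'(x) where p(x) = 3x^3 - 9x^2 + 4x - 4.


Apply the power rule term by term:
  d/dx(3x^3) = 9x^2
  d/dx(-9x^2) = -18x
  d/dx(4x) = 4
  d/dx(-4) = 0
p'(x) = 9x^2 - 18x + 4


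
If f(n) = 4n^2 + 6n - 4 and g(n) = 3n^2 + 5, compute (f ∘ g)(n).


Substitute g(n) into f:
f(g(n)) = 4*(3n^2 + 5)^2 + 6*(3n^2 + 5) + (-4)
(3n^2 + 5)^2 = 9n^4 + 30n^2 + 25
Expand and combine: 36n^4 + 138n^2 + 126


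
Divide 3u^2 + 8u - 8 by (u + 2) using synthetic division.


Synthetic division with c = -2. Coefficients: 3, 8, -8
Bring down 3.
  3 * -2 = -6; -6 + 8 = 2
  2 * -2 = -4; -4 - 8 = -12
Quotient: 3u + 2, Remainder: -12


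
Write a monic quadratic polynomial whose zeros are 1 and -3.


p(u) = (u - 1)(u + 3)
Expand: u^2 + 2u - 3


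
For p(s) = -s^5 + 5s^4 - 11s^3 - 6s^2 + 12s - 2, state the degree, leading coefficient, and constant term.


Highest power of s is 5, with coefficient -1. Constant term is -2.
Degree = 5, leading coefficient = -1, constant term = -2


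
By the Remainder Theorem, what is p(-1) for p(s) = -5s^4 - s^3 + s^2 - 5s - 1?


By the Remainder Theorem, the remainder equals p(-1):
  -5*(-1)^4 = -5
  -1*(-1)^3 = 1
  1*(-1)^2 = 1
  -5*(-1)^1 = 5
  constant: -1
Sum: -5 + 1 + 1 + 5 - 1 = 1


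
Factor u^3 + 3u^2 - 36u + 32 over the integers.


Try integer roots (divisors of 32). u=4: p(4)=0.
Divide out (u - 4): quotient is u^2 + 7u - 8.
Factor the quadratic: (u + 8)(u - 1)
Result: (u - 4)(u + 8)(u - 1)


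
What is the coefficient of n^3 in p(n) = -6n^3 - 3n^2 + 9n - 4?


Read off the coefficient of n^3: -6


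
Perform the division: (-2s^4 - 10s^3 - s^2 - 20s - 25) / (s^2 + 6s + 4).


(-2s^4 - 10s^3 - s^2 - 20s - 25) / (s^2 + 6s + 4)
Step 1: -2s^2 * (s^2 + 6s + 4) = -2s^4 - 12s^3 - 8s^2; subtract.
Step 2: 2s * (s^2 + 6s + 4) = 2s^3 + 12s^2 + 8s; subtract.
Step 3: -5 * (s^2 + 6s + 4) = -5s^2 - 30s - 20; subtract.
Quotient: -2s^2 + 2s - 5, Remainder: 2s - 5


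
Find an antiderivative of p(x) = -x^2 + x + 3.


Reverse power rule on each term:
  ∫ -x^2 dx = -(1/3)x^3
  ∫ x dx = (1/2)x^2
  ∫ 3 dx = 3x
F(x) = -(1/3)x^3 + (1/2)x^2 + 3x + C


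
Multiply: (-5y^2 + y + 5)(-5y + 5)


Distribute each term of the first polynomial:
  (-5y^2)(-5y + 5) = 25y^3 - 25y^2
  (y)(-5y + 5) = -5y^2 + 5y
  (5)(-5y + 5) = -25y + 25
Sum: 25y^3 - 30y^2 - 20y + 25


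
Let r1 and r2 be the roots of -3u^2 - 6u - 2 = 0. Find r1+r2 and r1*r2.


For au^2+bu+c=0: sum = -b/a, product = c/a.
a=-3, b=-6, c=-2
Sum = -(-6)/-3 = -2
Product = (-2)/-3 = 2/3


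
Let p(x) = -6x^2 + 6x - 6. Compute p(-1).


Using direct substitution:
  -6 * (-1)^2 = -6
  6 * (-1)^1 = -6
  constant: -6
Sum = -6 - 6 - 6 = -18


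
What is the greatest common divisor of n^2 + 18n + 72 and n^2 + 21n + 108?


Factor each:
  n^2 + 18n + 72 = (n + 12)(n + 6)
  n^2 + 21n + 108 = (n + 12)(n + 9)
Common monic factor: n + 12


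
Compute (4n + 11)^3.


Expand (4n + 11)^3 by repeated multiplication:
  (4n + 11)^2 = 16n^2 + 88n + 121
= 64n^3 + 528n^2 + 1452n + 1331


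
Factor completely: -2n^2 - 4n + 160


Roots satisfy r1 + r2 = -b/a = -2 and r1*r2 = c/a = -80.
So r1 = -10, r2 = 8.
-2n^2 - 4n + 160 = -2(n - r1)(n - r2) = -2(n + 10)(n - 8)


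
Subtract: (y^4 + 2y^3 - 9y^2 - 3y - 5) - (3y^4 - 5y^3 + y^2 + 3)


Distribute the minus sign:
  (y^4 + 2y^3 - 9y^2 - 3y - 5)
- (3y^4 - 5y^3 + y^2 + 3)
Negate second polynomial: -3y^4 + 5y^3 - y^2 - 3
Add: -2y^4 + 7y^3 - 10y^2 - 3y - 8


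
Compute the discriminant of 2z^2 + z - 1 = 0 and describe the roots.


D = b^2 - 4ac = (1)^2 - 4(2)(-1) = 1 + 8 = 9
Since D > 0: two distinct rational roots


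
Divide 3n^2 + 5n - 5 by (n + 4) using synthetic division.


Synthetic division with c = -4. Coefficients: 3, 5, -5
Bring down 3.
  3 * -4 = -12; -12 + 5 = -7
  -7 * -4 = 28; 28 - 5 = 23
Quotient: 3n - 7, Remainder: 23


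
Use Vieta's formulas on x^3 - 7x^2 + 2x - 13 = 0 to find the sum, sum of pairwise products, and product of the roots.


Monic cubic x^3+bx^2+cx+d=0: sum=-b, pairwise sum=c, product=-d.
b=-7, c=2, d=-13
r1+r2+r3 = 7
r1r2+r1r3+r2r3 = 2
r1r2r3 = 13


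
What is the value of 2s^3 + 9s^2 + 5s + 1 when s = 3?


Using direct substitution:
  2 * (3)^3 = 54
  9 * (3)^2 = 81
  5 * (3)^1 = 15
  constant: 1
Sum = 54 + 81 + 15 + 1 = 151


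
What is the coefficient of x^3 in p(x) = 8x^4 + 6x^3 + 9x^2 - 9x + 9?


Read off the coefficient of x^3: 6


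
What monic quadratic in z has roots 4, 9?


p(z) = (z - 4)(z - 9)
Expand: z^2 - 13z + 36


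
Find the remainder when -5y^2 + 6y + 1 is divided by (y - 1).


By the Remainder Theorem, the remainder equals p(1):
  -5*(1)^2 = -5
  6*(1)^1 = 6
  constant: 1
Sum: -5 + 6 + 1 = 2


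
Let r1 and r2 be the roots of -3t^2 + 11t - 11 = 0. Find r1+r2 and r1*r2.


For at^2+bt+c=0: sum = -b/a, product = c/a.
a=-3, b=11, c=-11
Sum = -(11)/-3 = 11/3
Product = (-11)/-3 = 11/3


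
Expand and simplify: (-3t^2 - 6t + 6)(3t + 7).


Distribute each term of the first polynomial:
  (-3t^2)(3t + 7) = -9t^3 - 21t^2
  (-6t)(3t + 7) = -18t^2 - 42t
  (6)(3t + 7) = 18t + 42
Sum: -9t^3 - 39t^2 - 24t + 42


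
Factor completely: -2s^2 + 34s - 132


Roots satisfy r1 + r2 = -b/a = 17 and r1*r2 = c/a = 66.
So r1 = 11, r2 = 6.
-2s^2 + 34s - 132 = -2(s - r1)(s - r2) = -2(s - 11)(s - 6)


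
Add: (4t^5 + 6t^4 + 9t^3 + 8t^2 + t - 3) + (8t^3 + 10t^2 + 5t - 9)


Align terms by degree and add:
  4t^5 + 6t^4 + 9t^3 + 8t^2 + t - 3
+ 8t^3 + 10t^2 + 5t - 9
= 4t^5 + 6t^4 + 17t^3 + 18t^2 + 6t - 12


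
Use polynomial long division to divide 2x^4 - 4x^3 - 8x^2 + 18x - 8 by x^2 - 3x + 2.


(2x^4 - 4x^3 - 8x^2 + 18x - 8) / (x^2 - 3x + 2)
Step 1: 2x^2 * (x^2 - 3x + 2) = 2x^4 - 6x^3 + 4x^2; subtract.
Step 2: 2x * (x^2 - 3x + 2) = 2x^3 - 6x^2 + 4x; subtract.
Step 3: -6 * (x^2 - 3x + 2) = -6x^2 + 18x - 12; subtract.
Quotient: 2x^2 + 2x - 6, Remainder: -4x + 4


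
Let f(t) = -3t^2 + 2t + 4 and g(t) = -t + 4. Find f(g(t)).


Substitute g(t) into f:
f(g(t)) = -3*(-t + 4)^2 + 2*(-t + 4) + 4
(-t + 4)^2 = t^2 - 8t + 16
Expand and combine: -3t^2 + 22t - 36


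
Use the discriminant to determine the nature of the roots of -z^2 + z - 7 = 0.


D = b^2 - 4ac = (1)^2 - 4(-1)(-7) = 1 - 28 = -27
Since D < 0: two complex conjugate roots (no real roots)


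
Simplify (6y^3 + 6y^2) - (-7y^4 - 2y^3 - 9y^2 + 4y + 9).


Distribute the minus sign:
  (6y^3 + 6y^2)
- (-7y^4 - 2y^3 - 9y^2 + 4y + 9)
Negate second polynomial: 7y^4 + 2y^3 + 9y^2 - 4y - 9
Add: 7y^4 + 8y^3 + 15y^2 - 4y - 9


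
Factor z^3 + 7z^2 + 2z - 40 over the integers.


Try integer roots (divisors of -40). z=-5: p(-5)=0.
Divide out (z + 5): quotient is z^2 + 2z - 8.
Factor the quadratic: (z + 4)(z - 2)
Result: (z + 5)(z + 4)(z - 2)


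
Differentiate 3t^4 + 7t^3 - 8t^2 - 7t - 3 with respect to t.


Apply the power rule term by term:
  d/dt(3t^4) = 12t^3
  d/dt(7t^3) = 21t^2
  d/dt(-8t^2) = -16t
  d/dt(-7t) = -7
  d/dt(-3) = 0
p'(t) = 12t^3 + 21t^2 - 16t - 7


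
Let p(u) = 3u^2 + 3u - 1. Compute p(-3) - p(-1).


p(-3) = 17
p(-1) = -1
p(-3) - p(-1) = 17 + 1 = 18


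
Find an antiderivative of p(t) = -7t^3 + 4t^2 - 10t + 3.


Reverse power rule on each term:
  ∫ -7t^3 dt = -(7/4)t^4
  ∫ 4t^2 dt = (4/3)t^3
  ∫ -10t dt = -5t^2
  ∫ 3 dt = 3t
F(t) = -(7/4)t^4 + (4/3)t^3 - 5t^2 + 3t + C


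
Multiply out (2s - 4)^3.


Expand (2s - 4)^3 by repeated multiplication:
  (2s - 4)^2 = 4s^2 - 16s + 16
= 8s^3 - 48s^2 + 96s - 64


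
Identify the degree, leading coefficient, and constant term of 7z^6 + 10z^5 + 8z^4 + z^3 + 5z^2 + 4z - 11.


Highest power of z is 6, with coefficient 7. Constant term is -11.
Degree = 6, leading coefficient = 7, constant term = -11


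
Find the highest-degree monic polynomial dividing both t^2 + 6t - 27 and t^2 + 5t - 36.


Factor each:
  t^2 + 6t - 27 = (t + 9)(t - 3)
  t^2 + 5t - 36 = (t + 9)(t - 4)
Common monic factor: t + 9


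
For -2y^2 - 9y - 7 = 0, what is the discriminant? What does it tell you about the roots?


D = b^2 - 4ac = (-9)^2 - 4(-2)(-7) = 81 - 56 = 25
Since D > 0: two distinct rational roots


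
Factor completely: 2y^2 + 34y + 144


Roots satisfy r1 + r2 = -b/a = -17 and r1*r2 = c/a = 72.
So r1 = -9, r2 = -8.
2y^2 + 34y + 144 = 2(y - r1)(y - r2) = 2(y + 9)(y + 8)


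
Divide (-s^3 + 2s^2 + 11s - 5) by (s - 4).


(-s^3 + 2s^2 + 11s - 5) / (s - 4)
Step 1: -s^2 * (s - 4) = -s^3 + 4s^2; subtract.
Step 2: -2s * (s - 4) = -2s^2 + 8s; subtract.
Step 3: 3 * (s - 4) = 3s - 12; subtract.
Quotient: -s^2 - 2s + 3, Remainder: 7


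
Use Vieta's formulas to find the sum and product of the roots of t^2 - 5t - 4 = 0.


For at^2+bt+c=0: sum = -b/a, product = c/a.
a=1, b=-5, c=-4
Sum = -(-5)/1 = 5
Product = (-4)/1 = -4


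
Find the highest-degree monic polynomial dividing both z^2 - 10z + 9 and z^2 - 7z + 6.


Factor each:
  z^2 - 10z + 9 = (z - 1)(z - 9)
  z^2 - 7z + 6 = (z - 1)(z - 6)
Common monic factor: z - 1


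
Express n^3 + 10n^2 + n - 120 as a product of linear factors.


Try integer roots (divisors of -120). n=-8: p(-8)=0.
Divide out (n + 8): quotient is n^2 + 2n - 15.
Factor the quadratic: (n - 3)(n + 5)
Result: (n + 8)(n - 3)(n + 5)


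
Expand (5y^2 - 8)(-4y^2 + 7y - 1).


Distribute each term of the first polynomial:
  (5y^2)(-4y^2 + 7y - 1) = -20y^4 + 35y^3 - 5y^2
  (-8)(-4y^2 + 7y - 1) = 32y^2 - 56y + 8
Sum: -20y^4 + 35y^3 + 27y^2 - 56y + 8


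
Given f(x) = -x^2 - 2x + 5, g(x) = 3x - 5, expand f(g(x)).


Substitute g(x) into f:
f(g(x)) = -1*(3x - 5)^2 + (-2)*(3x - 5) + 5
(3x - 5)^2 = 9x^2 - 30x + 25
Expand and combine: -9x^2 + 24x - 10


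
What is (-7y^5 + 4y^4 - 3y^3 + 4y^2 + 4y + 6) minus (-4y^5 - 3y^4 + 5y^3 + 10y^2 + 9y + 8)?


Distribute the minus sign:
  (-7y^5 + 4y^4 - 3y^3 + 4y^2 + 4y + 6)
- (-4y^5 - 3y^4 + 5y^3 + 10y^2 + 9y + 8)
Negate second polynomial: 4y^5 + 3y^4 - 5y^3 - 10y^2 - 9y - 8
Add: -3y^5 + 7y^4 - 8y^3 - 6y^2 - 5y - 2


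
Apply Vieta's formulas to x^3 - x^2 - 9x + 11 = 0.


Monic cubic x^3+bx^2+cx+d=0: sum=-b, pairwise sum=c, product=-d.
b=-1, c=-9, d=11
r1+r2+r3 = 1
r1r2+r1r3+r2r3 = -9
r1r2r3 = -11


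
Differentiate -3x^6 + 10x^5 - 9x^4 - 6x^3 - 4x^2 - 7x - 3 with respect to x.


Apply the power rule term by term:
  d/dx(-3x^6) = -18x^5
  d/dx(10x^5) = 50x^4
  d/dx(-9x^4) = -36x^3
  d/dx(-6x^3) = -18x^2
  d/dx(-4x^2) = -8x
  d/dx(-7x) = -7
  d/dx(-3) = 0
p'(x) = -18x^5 + 50x^4 - 36x^3 - 18x^2 - 8x - 7


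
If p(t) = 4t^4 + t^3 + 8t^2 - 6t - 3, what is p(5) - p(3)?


p(5) = 2792
p(3) = 402
p(5) - p(3) = 2792 - 402 = 2390


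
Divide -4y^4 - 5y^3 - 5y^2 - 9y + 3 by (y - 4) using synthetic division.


Synthetic division with c = 4. Coefficients: -4, -5, -5, -9, 3
Bring down -4.
  -4 * 4 = -16; -16 - 5 = -21
  -21 * 4 = -84; -84 - 5 = -89
  -89 * 4 = -356; -356 - 9 = -365
  -365 * 4 = -1460; -1460 + 3 = -1457
Quotient: -4y^3 - 21y^2 - 89y - 365, Remainder: -1457


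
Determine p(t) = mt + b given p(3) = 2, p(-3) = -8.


p(t) = mt + b. Using p(3)=2, p(-3)=-8:
m = (2 + 8)/(3 + 3) = 10/6 = 5/3
b = 2 - m*(3) = 2 - 5 = -3
p(t) = (5/3)t - 3


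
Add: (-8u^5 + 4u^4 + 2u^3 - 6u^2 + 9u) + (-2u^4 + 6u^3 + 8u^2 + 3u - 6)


Align terms by degree and add:
  -8u^5 + 4u^4 + 2u^3 - 6u^2 + 9u
  -2u^4 + 6u^3 + 8u^2 + 3u - 6
= -8u^5 + 2u^4 + 8u^3 + 2u^2 + 12u - 6


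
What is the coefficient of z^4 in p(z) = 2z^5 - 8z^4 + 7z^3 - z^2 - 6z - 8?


Read off the coefficient of z^4: -8


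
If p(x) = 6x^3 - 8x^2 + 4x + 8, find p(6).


Using direct substitution:
  6 * (6)^3 = 1296
  -8 * (6)^2 = -288
  4 * (6)^1 = 24
  constant: 8
Sum = 1296 - 288 + 24 + 8 = 1040


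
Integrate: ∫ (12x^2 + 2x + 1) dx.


Reverse power rule on each term:
  ∫ 12x^2 dx = 4x^3
  ∫ 2x dx = x^2
  ∫ 1 dx = x
F(x) = 4x^3 + x^2 + x + C


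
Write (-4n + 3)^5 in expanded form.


Expand (-4n + 3)^5 by repeated multiplication:
  (-4n + 3)^2 = 16n^2 - 24n + 9
  (-4n + 3)^3 = -64n^3 + 144n^2 - 108n + 27
  (-4n + 3)^4 = 256n^4 - 768n^3 + 864n^2 - 432n + 81
= -1024n^5 + 3840n^4 - 5760n^3 + 4320n^2 - 1620n + 243


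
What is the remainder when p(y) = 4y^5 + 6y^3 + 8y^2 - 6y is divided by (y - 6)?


By the Remainder Theorem, the remainder equals p(6):
  4*(6)^5 = 31104
  0*(6)^4 = 0
  6*(6)^3 = 1296
  8*(6)^2 = 288
  -6*(6)^1 = -36
  constant: 0
Sum: 31104 + 0 + 1296 + 288 - 36 + 0 = 32652


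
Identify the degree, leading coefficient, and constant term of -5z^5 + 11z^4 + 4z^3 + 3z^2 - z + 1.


Highest power of z is 5, with coefficient -5. Constant term is 1.
Degree = 5, leading coefficient = -5, constant term = 1


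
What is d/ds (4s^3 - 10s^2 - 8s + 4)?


Apply the power rule term by term:
  d/ds(4s^3) = 12s^2
  d/ds(-10s^2) = -20s
  d/ds(-8s) = -8
  d/ds(4) = 0
p'(s) = 12s^2 - 20s - 8


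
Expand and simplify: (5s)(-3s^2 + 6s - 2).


Distribute each term of the first polynomial:
  (5s)(-3s^2 + 6s - 2) = -15s^3 + 30s^2 - 10s
Sum: -15s^3 + 30s^2 - 10s


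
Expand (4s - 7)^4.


Expand (4s - 7)^4 by repeated multiplication:
  (4s - 7)^2 = 16s^2 - 56s + 49
  (4s - 7)^3 = 64s^3 - 336s^2 + 588s - 343
= 256s^4 - 1792s^3 + 4704s^2 - 5488s + 2401


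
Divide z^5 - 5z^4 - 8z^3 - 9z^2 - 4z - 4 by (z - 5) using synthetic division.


Synthetic division with c = 5. Coefficients: 1, -5, -8, -9, -4, -4
Bring down 1.
  1 * 5 = 5; 5 - 5 = 0
  0 * 5 = 0; 0 - 8 = -8
  -8 * 5 = -40; -40 - 9 = -49
  -49 * 5 = -245; -245 - 4 = -249
  -249 * 5 = -1245; -1245 - 4 = -1249
Quotient: z^4 - 8z^2 - 49z - 249, Remainder: -1249


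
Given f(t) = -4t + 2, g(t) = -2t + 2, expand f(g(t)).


Substitute g(t) into f:
f(g(t)) = -4*(-2t + 2) + 2
Expand and combine: 8t - 6


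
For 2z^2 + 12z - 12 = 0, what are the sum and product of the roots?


For az^2+bz+c=0: sum = -b/a, product = c/a.
a=2, b=12, c=-12
Sum = -(12)/2 = -6
Product = (-12)/2 = -6


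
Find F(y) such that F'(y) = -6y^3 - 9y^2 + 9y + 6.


Reverse power rule on each term:
  ∫ -6y^3 dy = -(3/2)y^4
  ∫ -9y^2 dy = -3y^3
  ∫ 9y dy = (9/2)y^2
  ∫ 6 dy = 6y
F(y) = -(3/2)y^4 - 3y^3 + (9/2)y^2 + 6y + C


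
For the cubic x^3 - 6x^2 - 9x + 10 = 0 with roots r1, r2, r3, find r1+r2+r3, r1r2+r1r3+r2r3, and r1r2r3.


Monic cubic x^3+bx^2+cx+d=0: sum=-b, pairwise sum=c, product=-d.
b=-6, c=-9, d=10
r1+r2+r3 = 6
r1r2+r1r3+r2r3 = -9
r1r2r3 = -10


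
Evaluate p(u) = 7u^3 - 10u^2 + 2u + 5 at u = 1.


Using direct substitution:
  7 * (1)^3 = 7
  -10 * (1)^2 = -10
  2 * (1)^1 = 2
  constant: 5
Sum = 7 - 10 + 2 + 5 = 4


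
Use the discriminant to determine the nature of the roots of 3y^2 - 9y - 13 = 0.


D = b^2 - 4ac = (-9)^2 - 4(3)(-13) = 81 + 156 = 237
Since D > 0: two distinct irrational roots


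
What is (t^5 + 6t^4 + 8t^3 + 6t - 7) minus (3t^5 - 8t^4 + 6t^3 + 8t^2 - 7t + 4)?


Distribute the minus sign:
  (t^5 + 6t^4 + 8t^3 + 6t - 7)
- (3t^5 - 8t^4 + 6t^3 + 8t^2 - 7t + 4)
Negate second polynomial: -3t^5 + 8t^4 - 6t^3 - 8t^2 + 7t - 4
Add: -2t^5 + 14t^4 + 2t^3 - 8t^2 + 13t - 11


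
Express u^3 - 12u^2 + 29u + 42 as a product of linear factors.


Try integer roots (divisors of 42). u=7: p(7)=0.
Divide out (u - 7): quotient is u^2 - 5u - 6.
Factor the quadratic: (u + 1)(u - 6)
Result: (u - 7)(u + 1)(u - 6)


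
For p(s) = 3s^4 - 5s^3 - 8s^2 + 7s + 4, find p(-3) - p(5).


p(-3) = 289
p(5) = 1089
p(-3) - p(5) = 289 - 1089 = -800


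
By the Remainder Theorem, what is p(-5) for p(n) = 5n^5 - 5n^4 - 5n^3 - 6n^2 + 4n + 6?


By the Remainder Theorem, the remainder equals p(-5):
  5*(-5)^5 = -15625
  -5*(-5)^4 = -3125
  -5*(-5)^3 = 625
  -6*(-5)^2 = -150
  4*(-5)^1 = -20
  constant: 6
Sum: -15625 - 3125 + 625 - 150 - 20 + 6 = -18289


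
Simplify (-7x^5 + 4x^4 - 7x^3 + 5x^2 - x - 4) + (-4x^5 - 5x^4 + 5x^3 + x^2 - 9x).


Align terms by degree and add:
  -7x^5 + 4x^4 - 7x^3 + 5x^2 - x - 4
  -4x^5 - 5x^4 + 5x^3 + x^2 - 9x
= -11x^5 - x^4 - 2x^3 + 6x^2 - 10x - 4


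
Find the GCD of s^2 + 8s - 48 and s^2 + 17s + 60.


Factor each:
  s^2 + 8s - 48 = (s + 12)(s - 4)
  s^2 + 17s + 60 = (s + 12)(s + 5)
Common monic factor: s + 12


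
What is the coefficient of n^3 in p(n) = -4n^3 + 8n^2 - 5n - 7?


Read off the coefficient of n^3: -4


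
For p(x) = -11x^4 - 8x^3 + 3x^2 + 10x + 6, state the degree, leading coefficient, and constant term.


Highest power of x is 4, with coefficient -11. Constant term is 6.
Degree = 4, leading coefficient = -11, constant term = 6


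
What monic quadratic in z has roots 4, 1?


p(z) = (z - 4)(z - 1)
Expand: z^2 - 5z + 4


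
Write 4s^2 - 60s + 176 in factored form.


Roots satisfy r1 + r2 = -b/a = 15 and r1*r2 = c/a = 44.
So r1 = 4, r2 = 11.
4s^2 - 60s + 176 = 4(s - r1)(s - r2) = 4(s - 4)(s - 11)


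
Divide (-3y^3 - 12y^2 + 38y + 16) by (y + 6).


(-3y^3 - 12y^2 + 38y + 16) / (y + 6)
Step 1: -3y^2 * (y + 6) = -3y^3 - 18y^2; subtract.
Step 2: 6y * (y + 6) = 6y^2 + 36y; subtract.
Step 3: 2 * (y + 6) = 2y + 12; subtract.
Quotient: -3y^2 + 6y + 2, Remainder: 4


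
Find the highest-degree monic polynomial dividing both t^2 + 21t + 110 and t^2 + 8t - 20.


Factor each:
  t^2 + 21t + 110 = (t + 10)(t + 11)
  t^2 + 8t - 20 = (t + 10)(t - 2)
Common monic factor: t + 10


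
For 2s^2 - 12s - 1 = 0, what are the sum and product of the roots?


For as^2+bs+c=0: sum = -b/a, product = c/a.
a=2, b=-12, c=-1
Sum = -(-12)/2 = 6
Product = (-1)/2 = -1/2


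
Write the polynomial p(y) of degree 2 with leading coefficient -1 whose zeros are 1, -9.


p(y) = -(y - 1)(y + 9)
Expand: -y^2 - 8y + 9


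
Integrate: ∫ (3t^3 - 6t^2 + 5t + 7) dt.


Reverse power rule on each term:
  ∫ 3t^3 dt = (3/4)t^4
  ∫ -6t^2 dt = -2t^3
  ∫ 5t dt = (5/2)t^2
  ∫ 7 dt = 7t
F(t) = (3/4)t^4 - 2t^3 + (5/2)t^2 + 7t + C


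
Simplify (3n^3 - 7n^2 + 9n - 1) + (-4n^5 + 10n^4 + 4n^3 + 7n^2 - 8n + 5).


Align terms by degree and add:
  3n^3 - 7n^2 + 9n - 1
  -4n^5 + 10n^4 + 4n^3 + 7n^2 - 8n + 5
= -4n^5 + 10n^4 + 7n^3 + n + 4


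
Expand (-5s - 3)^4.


Expand (-5s - 3)^4 by repeated multiplication:
  (-5s - 3)^2 = 25s^2 + 30s + 9
  (-5s - 3)^3 = -125s^3 - 225s^2 - 135s - 27
= 625s^4 + 1500s^3 + 1350s^2 + 540s + 81


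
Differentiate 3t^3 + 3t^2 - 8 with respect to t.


Apply the power rule term by term:
  d/dt(3t^3) = 9t^2
  d/dt(3t^2) = 6t
  d/dt(-8) = 0
p'(t) = 9t^2 + 6t


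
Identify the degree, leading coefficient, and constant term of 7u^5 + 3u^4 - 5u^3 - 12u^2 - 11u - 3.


Highest power of u is 5, with coefficient 7. Constant term is -3.
Degree = 5, leading coefficient = 7, constant term = -3


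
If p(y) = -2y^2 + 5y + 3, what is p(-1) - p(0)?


p(-1) = -4
p(0) = 3
p(-1) - p(0) = -4 - 3 = -7


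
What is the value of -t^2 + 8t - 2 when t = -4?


Using direct substitution:
  -1 * (-4)^2 = -16
  8 * (-4)^1 = -32
  constant: -2
Sum = -16 - 32 - 2 = -50


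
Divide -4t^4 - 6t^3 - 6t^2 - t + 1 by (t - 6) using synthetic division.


Synthetic division with c = 6. Coefficients: -4, -6, -6, -1, 1
Bring down -4.
  -4 * 6 = -24; -24 - 6 = -30
  -30 * 6 = -180; -180 - 6 = -186
  -186 * 6 = -1116; -1116 - 1 = -1117
  -1117 * 6 = -6702; -6702 + 1 = -6701
Quotient: -4t^3 - 30t^2 - 186t - 1117, Remainder: -6701


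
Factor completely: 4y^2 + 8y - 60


Roots satisfy r1 + r2 = -b/a = -2 and r1*r2 = c/a = -15.
So r1 = 3, r2 = -5.
4y^2 + 8y - 60 = 4(y - r1)(y - r2) = 4(y - 3)(y + 5)


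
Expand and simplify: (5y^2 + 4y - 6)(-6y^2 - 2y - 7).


Distribute each term of the first polynomial:
  (5y^2)(-6y^2 - 2y - 7) = -30y^4 - 10y^3 - 35y^2
  (4y)(-6y^2 - 2y - 7) = -24y^3 - 8y^2 - 28y
  (-6)(-6y^2 - 2y - 7) = 36y^2 + 12y + 42
Sum: -30y^4 - 34y^3 - 7y^2 - 16y + 42


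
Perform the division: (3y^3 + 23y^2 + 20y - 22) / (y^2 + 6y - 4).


(3y^3 + 23y^2 + 20y - 22) / (y^2 + 6y - 4)
Step 1: 3y * (y^2 + 6y - 4) = 3y^3 + 18y^2 - 12y; subtract.
Step 2: 5 * (y^2 + 6y - 4) = 5y^2 + 30y - 20; subtract.
Quotient: 3y + 5, Remainder: 2y - 2


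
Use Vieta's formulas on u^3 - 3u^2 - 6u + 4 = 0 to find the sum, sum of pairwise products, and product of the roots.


Monic cubic u^3+bu^2+cu+d=0: sum=-b, pairwise sum=c, product=-d.
b=-3, c=-6, d=4
r1+r2+r3 = 3
r1r2+r1r3+r2r3 = -6
r1r2r3 = -4


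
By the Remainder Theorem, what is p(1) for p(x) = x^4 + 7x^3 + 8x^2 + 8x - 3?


By the Remainder Theorem, the remainder equals p(1):
  1*(1)^4 = 1
  7*(1)^3 = 7
  8*(1)^2 = 8
  8*(1)^1 = 8
  constant: -3
Sum: 1 + 7 + 8 + 8 - 3 = 21


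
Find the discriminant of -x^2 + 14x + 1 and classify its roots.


D = b^2 - 4ac = (14)^2 - 4(-1)(1) = 196 + 4 = 200
Since D > 0: two distinct irrational roots


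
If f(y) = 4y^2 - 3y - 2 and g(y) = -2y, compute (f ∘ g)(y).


Substitute g(y) into f:
f(g(y)) = 4*(-2y)^2 + (-3)*(-2y) + (-2)
(-2y)^2 = 4y^2
Expand and combine: 16y^2 + 6y - 2


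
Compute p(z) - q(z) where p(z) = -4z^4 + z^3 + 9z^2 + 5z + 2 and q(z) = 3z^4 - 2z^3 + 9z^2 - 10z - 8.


Distribute the minus sign:
  (-4z^4 + z^3 + 9z^2 + 5z + 2)
- (3z^4 - 2z^3 + 9z^2 - 10z - 8)
Negate second polynomial: -3z^4 + 2z^3 - 9z^2 + 10z + 8
Add: -7z^4 + 3z^3 + 15z + 10


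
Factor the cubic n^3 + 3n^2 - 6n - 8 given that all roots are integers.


Try integer roots (divisors of -8). n=-4: p(-4)=0.
Divide out (n + 4): quotient is n^2 - n - 2.
Factor the quadratic: (n + 1)(n - 2)
Result: (n + 4)(n + 1)(n - 2)


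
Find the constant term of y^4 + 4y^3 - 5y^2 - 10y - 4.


Read off the constant term: -4


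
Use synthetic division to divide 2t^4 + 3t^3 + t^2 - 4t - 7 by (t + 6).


Synthetic division with c = -6. Coefficients: 2, 3, 1, -4, -7
Bring down 2.
  2 * -6 = -12; -12 + 3 = -9
  -9 * -6 = 54; 54 + 1 = 55
  55 * -6 = -330; -330 - 4 = -334
  -334 * -6 = 2004; 2004 - 7 = 1997
Quotient: 2t^3 - 9t^2 + 55t - 334, Remainder: 1997


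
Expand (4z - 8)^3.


Expand (4z - 8)^3 by repeated multiplication:
  (4z - 8)^2 = 16z^2 - 64z + 64
= 64z^3 - 384z^2 + 768z - 512


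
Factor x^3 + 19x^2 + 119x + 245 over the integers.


Try integer roots (divisors of 245). x=-7: p(-7)=0.
Divide out (x + 7): quotient is x^2 + 12x + 35.
Factor the quadratic: (x + 5)(x + 7)
Result: (x + 7)(x + 5)(x + 7)


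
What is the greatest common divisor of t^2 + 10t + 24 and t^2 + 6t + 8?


Factor each:
  t^2 + 10t + 24 = (t + 4)(t + 6)
  t^2 + 6t + 8 = (t + 4)(t + 2)
Common monic factor: t + 4


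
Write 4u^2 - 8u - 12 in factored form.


Roots satisfy r1 + r2 = -b/a = 2 and r1*r2 = c/a = -3.
So r1 = -1, r2 = 3.
4u^2 - 8u - 12 = 4(u - r1)(u - r2) = 4(u + 1)(u - 3)


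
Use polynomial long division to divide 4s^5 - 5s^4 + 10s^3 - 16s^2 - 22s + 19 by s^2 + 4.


(4s^5 - 5s^4 + 10s^3 - 16s^2 - 22s + 19) / (s^2 + 4)
Step 1: 4s^3 * (s^2 + 4) = 4s^5 + 16s^3; subtract.
Step 2: -5s^2 * (s^2 + 4) = -5s^4 - 20s^2; subtract.
Step 3: -6s * (s^2 + 4) = -6s^3 - 24s; subtract.
Step 4: 4 * (s^2 + 4) = 4s^2 + 16; subtract.
Quotient: 4s^3 - 5s^2 - 6s + 4, Remainder: 2s + 3


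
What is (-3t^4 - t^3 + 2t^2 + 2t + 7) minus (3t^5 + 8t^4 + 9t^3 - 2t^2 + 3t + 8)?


Distribute the minus sign:
  (-3t^4 - t^3 + 2t^2 + 2t + 7)
- (3t^5 + 8t^4 + 9t^3 - 2t^2 + 3t + 8)
Negate second polynomial: -3t^5 - 8t^4 - 9t^3 + 2t^2 - 3t - 8
Add: -3t^5 - 11t^4 - 10t^3 + 4t^2 - t - 1


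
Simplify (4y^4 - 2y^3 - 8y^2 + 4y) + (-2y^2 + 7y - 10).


Align terms by degree and add:
  4y^4 - 2y^3 - 8y^2 + 4y
  -2y^2 + 7y - 10
= 4y^4 - 2y^3 - 10y^2 + 11y - 10


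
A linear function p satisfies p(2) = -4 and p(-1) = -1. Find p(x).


p(x) = mx + b. Using p(2)=-4, p(-1)=-1:
m = (-4 + 1)/(2 + 1) = -3/3 = -1
b = -4 - m*(2) = -4 + 2 = -2
p(x) = -x - 2


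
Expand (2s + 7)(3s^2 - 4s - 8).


Distribute each term of the first polynomial:
  (2s)(3s^2 - 4s - 8) = 6s^3 - 8s^2 - 16s
  (7)(3s^2 - 4s - 8) = 21s^2 - 28s - 56
Sum: 6s^3 + 13s^2 - 44s - 56


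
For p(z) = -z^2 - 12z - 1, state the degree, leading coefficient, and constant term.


Highest power of z is 2, with coefficient -1. Constant term is -1.
Degree = 2, leading coefficient = -1, constant term = -1


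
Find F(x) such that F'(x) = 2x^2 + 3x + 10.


Reverse power rule on each term:
  ∫ 2x^2 dx = (2/3)x^3
  ∫ 3x dx = (3/2)x^2
  ∫ 10 dx = 10x
F(x) = (2/3)x^3 + (3/2)x^2 + 10x + C


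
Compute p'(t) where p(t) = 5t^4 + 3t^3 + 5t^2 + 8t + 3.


Apply the power rule term by term:
  d/dt(5t^4) = 20t^3
  d/dt(3t^3) = 9t^2
  d/dt(5t^2) = 10t
  d/dt(8t) = 8
  d/dt(3) = 0
p'(t) = 20t^3 + 9t^2 + 10t + 8


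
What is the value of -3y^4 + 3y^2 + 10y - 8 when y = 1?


Using direct substitution:
  -3 * (1)^4 = -3
  0 * (1)^3 = 0
  3 * (1)^2 = 3
  10 * (1)^1 = 10
  constant: -8
Sum = -3 + 0 + 3 + 10 - 8 = 2


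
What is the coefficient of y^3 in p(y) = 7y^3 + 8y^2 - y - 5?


Read off the coefficient of y^3: 7


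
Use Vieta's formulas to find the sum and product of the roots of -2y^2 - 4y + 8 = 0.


For ay^2+by+c=0: sum = -b/a, product = c/a.
a=-2, b=-4, c=8
Sum = -(-4)/-2 = -2
Product = (8)/-2 = -4


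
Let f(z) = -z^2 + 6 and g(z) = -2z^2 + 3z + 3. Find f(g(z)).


Substitute g(z) into f:
f(g(z)) = -1*(-2z^2 + 3z + 3)^2 + 6
(-2z^2 + 3z + 3)^2 = 4z^4 - 12z^3 - 3z^2 + 18z + 9
Expand and combine: -4z^4 + 12z^3 + 3z^2 - 18z - 3


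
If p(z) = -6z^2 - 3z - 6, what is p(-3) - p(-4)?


p(-3) = -51
p(-4) = -90
p(-3) - p(-4) = -51 + 90 = 39


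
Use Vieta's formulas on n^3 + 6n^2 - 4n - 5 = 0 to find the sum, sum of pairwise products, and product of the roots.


Monic cubic n^3+bn^2+cn+d=0: sum=-b, pairwise sum=c, product=-d.
b=6, c=-4, d=-5
r1+r2+r3 = -6
r1r2+r1r3+r2r3 = -4
r1r2r3 = 5


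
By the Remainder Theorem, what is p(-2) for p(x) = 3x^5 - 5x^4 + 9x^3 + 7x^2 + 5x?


By the Remainder Theorem, the remainder equals p(-2):
  3*(-2)^5 = -96
  -5*(-2)^4 = -80
  9*(-2)^3 = -72
  7*(-2)^2 = 28
  5*(-2)^1 = -10
  constant: 0
Sum: -96 - 80 - 72 + 28 - 10 + 0 = -230


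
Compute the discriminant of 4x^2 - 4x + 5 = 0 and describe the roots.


D = b^2 - 4ac = (-4)^2 - 4(4)(5) = 16 - 80 = -64
Since D < 0: two complex conjugate roots (no real roots)


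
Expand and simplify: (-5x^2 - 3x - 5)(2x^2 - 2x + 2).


Distribute each term of the first polynomial:
  (-5x^2)(2x^2 - 2x + 2) = -10x^4 + 10x^3 - 10x^2
  (-3x)(2x^2 - 2x + 2) = -6x^3 + 6x^2 - 6x
  (-5)(2x^2 - 2x + 2) = -10x^2 + 10x - 10
Sum: -10x^4 + 4x^3 - 14x^2 + 4x - 10
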